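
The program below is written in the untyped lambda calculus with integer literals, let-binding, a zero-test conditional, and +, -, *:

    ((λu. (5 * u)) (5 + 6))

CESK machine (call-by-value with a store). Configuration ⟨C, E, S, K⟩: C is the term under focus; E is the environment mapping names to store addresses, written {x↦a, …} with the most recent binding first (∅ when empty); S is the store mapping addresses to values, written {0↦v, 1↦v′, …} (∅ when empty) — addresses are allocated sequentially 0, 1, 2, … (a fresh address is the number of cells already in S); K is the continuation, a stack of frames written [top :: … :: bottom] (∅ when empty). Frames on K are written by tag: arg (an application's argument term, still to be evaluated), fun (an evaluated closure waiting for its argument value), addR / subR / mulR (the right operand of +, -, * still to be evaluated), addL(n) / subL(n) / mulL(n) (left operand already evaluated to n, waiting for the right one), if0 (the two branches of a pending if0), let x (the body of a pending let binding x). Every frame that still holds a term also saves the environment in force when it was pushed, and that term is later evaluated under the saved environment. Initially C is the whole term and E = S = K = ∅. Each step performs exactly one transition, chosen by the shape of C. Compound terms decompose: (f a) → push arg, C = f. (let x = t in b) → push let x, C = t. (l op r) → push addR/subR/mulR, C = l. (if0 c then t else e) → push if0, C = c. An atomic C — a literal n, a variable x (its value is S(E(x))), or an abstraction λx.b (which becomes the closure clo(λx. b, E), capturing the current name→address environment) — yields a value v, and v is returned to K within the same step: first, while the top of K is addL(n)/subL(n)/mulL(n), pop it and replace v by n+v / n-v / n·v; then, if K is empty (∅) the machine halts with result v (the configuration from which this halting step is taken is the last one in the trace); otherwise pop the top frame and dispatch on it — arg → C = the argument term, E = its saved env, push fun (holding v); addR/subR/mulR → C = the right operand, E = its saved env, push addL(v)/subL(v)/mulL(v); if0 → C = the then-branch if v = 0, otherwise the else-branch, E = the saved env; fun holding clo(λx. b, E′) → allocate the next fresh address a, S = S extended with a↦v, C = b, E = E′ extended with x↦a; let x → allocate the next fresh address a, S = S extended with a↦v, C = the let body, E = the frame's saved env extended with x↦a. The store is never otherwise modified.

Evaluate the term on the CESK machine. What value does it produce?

step 0: <C=((λu. (5 * u)) (5 + 6)), E=∅, S=∅, K=∅>
step 1: <C=(λu. (5 * u)), E=∅, S=∅, K=[arg]>
step 2: <C=(5 + 6), E=∅, S=∅, K=[fun]>
step 3: <C=5, E=∅, S=∅, K=[addR :: fun]>
step 4: <C=6, E=∅, S=∅, K=[addL(5) :: fun]>
step 5: <C=(5 * u), E={u↦0}, S={0↦11}, K=∅>
step 6: <C=5, E={u↦0}, S={0↦11}, K=[mulR]>
step 7: <C=u, E={u↦0}, S={0↦11}, K=[mulL(5)]>
→ final value 55

Answer: 55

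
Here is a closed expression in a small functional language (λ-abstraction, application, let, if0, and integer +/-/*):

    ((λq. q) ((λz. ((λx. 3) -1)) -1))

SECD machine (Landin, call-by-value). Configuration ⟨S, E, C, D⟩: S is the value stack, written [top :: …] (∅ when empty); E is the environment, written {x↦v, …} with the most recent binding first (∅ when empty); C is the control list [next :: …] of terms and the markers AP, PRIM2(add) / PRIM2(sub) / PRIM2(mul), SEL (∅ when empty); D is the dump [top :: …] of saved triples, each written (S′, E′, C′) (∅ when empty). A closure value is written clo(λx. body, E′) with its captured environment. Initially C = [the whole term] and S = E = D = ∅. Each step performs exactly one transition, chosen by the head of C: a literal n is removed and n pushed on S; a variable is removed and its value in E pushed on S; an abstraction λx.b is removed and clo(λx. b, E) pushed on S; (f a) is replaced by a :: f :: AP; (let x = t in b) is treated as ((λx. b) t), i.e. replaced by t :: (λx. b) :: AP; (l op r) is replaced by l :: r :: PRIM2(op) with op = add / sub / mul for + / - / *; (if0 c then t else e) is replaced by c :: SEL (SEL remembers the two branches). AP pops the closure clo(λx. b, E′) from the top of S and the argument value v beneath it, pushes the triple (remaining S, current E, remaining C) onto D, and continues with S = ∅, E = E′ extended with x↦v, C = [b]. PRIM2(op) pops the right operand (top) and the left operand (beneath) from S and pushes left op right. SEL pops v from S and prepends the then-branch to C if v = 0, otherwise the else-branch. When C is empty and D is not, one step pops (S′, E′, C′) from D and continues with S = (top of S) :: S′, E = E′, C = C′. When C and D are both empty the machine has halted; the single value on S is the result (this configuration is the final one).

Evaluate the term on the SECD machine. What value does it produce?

t=0: <S=∅, E=∅, C=[((λq. q) ((λz. ((λx. 3) -1)) -1))], D=∅>
t=1: <S=∅, E=∅, C=[((λz. ((λx. 3) -1)) -1) :: (λq. q) :: AP], D=∅>
t=2: <S=∅, E=∅, C=[-1 :: (λz. ((λx. 3) -1)) :: AP :: (λq. q) :: AP], D=∅>
t=3: <S=[-1], E=∅, C=[(λz. ((λx. 3) -1)) :: AP :: (λq. q) :: AP], D=∅>
t=4: <S=[clo(λz. ((λx. 3) -1), ∅) :: -1], E=∅, C=[AP :: (λq. q) :: AP], D=∅>
t=5: <S=∅, E={z↦-1}, C=[((λx. 3) -1)], D=[(∅, ∅, [(λq. q) :: AP])]>
t=6: <S=∅, E={z↦-1}, C=[-1 :: (λx. 3) :: AP], D=[(∅, ∅, [(λq. q) :: AP])]>
t=7: <S=[-1], E={z↦-1}, C=[(λx. 3) :: AP], D=[(∅, ∅, [(λq. q) :: AP])]>
t=8: <S=[clo(λx. 3, {z↦-1}) :: -1], E={z↦-1}, C=[AP], D=[(∅, ∅, [(λq. q) :: AP])]>
t=9: <S=∅, E={x↦-1, z↦-1}, C=[3], D=[(∅, {z↦-1}, ∅) :: (∅, ∅, [(λq. q) :: AP])]>
t=10: <S=[3], E={x↦-1, z↦-1}, C=∅, D=[(∅, {z↦-1}, ∅) :: (∅, ∅, [(λq. q) :: AP])]>
t=11: <S=[3], E={z↦-1}, C=∅, D=[(∅, ∅, [(λq. q) :: AP])]>
t=12: <S=[3], E=∅, C=[(λq. q) :: AP], D=∅>
t=13: <S=[clo(λq. q, ∅) :: 3], E=∅, C=[AP], D=∅>
t=14: <S=∅, E={q↦3}, C=[q], D=[(∅, ∅, ∅)]>
t=15: <S=[3], E={q↦3}, C=∅, D=[(∅, ∅, ∅)]>
t=16: <S=[3], E=∅, C=∅, D=∅>
→ final value 3

Answer: 3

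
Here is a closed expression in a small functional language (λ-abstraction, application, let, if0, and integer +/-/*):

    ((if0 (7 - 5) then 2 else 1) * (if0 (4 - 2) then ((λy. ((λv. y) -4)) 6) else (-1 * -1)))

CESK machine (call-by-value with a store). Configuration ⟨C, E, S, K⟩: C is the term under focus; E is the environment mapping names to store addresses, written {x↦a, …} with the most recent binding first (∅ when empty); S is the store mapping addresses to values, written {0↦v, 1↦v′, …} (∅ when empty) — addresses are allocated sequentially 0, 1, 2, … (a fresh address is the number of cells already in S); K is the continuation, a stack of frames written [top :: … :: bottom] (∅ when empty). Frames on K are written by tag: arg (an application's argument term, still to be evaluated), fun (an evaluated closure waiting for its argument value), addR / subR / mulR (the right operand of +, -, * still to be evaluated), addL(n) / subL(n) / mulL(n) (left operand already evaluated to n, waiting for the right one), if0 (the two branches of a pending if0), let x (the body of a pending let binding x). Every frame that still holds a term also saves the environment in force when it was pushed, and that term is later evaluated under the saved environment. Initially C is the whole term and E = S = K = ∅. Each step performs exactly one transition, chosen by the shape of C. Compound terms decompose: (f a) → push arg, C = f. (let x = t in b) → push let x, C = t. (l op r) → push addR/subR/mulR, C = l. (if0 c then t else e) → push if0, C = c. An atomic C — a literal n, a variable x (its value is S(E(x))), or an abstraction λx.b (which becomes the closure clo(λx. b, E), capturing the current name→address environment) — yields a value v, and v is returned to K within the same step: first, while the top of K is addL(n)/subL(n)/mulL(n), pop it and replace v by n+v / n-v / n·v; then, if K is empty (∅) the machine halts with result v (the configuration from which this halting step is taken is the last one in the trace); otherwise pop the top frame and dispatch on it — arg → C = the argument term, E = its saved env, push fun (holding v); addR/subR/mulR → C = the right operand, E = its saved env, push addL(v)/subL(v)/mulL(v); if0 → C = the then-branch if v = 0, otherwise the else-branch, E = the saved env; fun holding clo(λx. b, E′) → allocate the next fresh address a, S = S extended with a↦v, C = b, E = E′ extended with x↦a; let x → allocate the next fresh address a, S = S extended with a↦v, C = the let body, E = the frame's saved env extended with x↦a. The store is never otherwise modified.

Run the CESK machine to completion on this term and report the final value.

Answer: 1

Machine steps:
[0] ⟨C=((if0 (7 - 5) then 2 else 1) * (if0 (4 - 2) then ((λy. ((λv. y) -4)) 6) else (-1 * -1))); E=∅; S=∅; K=∅⟩
[1] ⟨C=(if0 (7 - 5) then 2 else 1); E=∅; S=∅; K=[mulR]⟩
[2] ⟨C=(7 - 5); E=∅; S=∅; K=[if0 :: mulR]⟩
[3] ⟨C=7; E=∅; S=∅; K=[subR :: if0 :: mulR]⟩
[4] ⟨C=5; E=∅; S=∅; K=[subL(7) :: if0 :: mulR]⟩
[5] ⟨C=1; E=∅; S=∅; K=[mulR]⟩
[6] ⟨C=(if0 (4 - 2) then ((λy. ((λv. y) -4)) 6) else (-1 * -1)); E=∅; S=∅; K=[mulL(1)]⟩
[7] ⟨C=(4 - 2); E=∅; S=∅; K=[if0 :: mulL(1)]⟩
[8] ⟨C=4; E=∅; S=∅; K=[subR :: if0 :: mulL(1)]⟩
[9] ⟨C=2; E=∅; S=∅; K=[subL(4) :: if0 :: mulL(1)]⟩
[10] ⟨C=(-1 * -1); E=∅; S=∅; K=[mulL(1)]⟩
[11] ⟨C=-1; E=∅; S=∅; K=[mulR :: mulL(1)]⟩
[12] ⟨C=-1; E=∅; S=∅; K=[mulL(-1) :: mulL(1)]⟩
→ final value 1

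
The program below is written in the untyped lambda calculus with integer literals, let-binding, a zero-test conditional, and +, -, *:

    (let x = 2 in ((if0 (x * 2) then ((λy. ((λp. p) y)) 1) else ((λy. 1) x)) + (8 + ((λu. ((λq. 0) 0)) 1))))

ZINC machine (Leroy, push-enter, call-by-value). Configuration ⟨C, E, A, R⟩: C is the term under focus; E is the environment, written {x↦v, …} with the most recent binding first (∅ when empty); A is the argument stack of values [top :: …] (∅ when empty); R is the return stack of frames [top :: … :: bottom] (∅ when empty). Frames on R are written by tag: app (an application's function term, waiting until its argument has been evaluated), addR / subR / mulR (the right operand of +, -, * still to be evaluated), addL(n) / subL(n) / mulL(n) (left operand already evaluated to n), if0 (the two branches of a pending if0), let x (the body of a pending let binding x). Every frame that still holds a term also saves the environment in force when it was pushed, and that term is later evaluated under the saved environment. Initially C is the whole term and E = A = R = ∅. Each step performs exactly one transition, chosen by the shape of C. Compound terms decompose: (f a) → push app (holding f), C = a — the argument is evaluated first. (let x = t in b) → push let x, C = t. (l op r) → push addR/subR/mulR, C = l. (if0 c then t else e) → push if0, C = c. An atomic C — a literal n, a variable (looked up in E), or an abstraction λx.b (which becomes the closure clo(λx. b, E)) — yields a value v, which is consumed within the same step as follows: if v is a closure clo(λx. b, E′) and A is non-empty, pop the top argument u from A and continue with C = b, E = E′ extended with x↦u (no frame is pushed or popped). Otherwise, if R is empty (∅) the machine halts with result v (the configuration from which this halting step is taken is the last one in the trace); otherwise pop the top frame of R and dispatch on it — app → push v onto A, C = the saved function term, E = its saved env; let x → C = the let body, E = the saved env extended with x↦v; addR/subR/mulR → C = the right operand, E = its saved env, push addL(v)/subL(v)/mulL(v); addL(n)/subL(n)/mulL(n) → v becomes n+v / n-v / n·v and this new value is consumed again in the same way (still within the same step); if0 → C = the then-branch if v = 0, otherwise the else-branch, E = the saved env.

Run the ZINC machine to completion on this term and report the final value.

0. [C=(let x = 2 in ((if0 (x * 2) then ((λy. ((λp. p) y)) 1) else ((λy. 1) x)) + (8 + ((λu. ((λq. 0) 0)) 1)))) | E=∅ | A=∅ | R=∅]
1. [C=2 | E=∅ | A=∅ | R=[let x]]
2. [C=((if0 (x * 2) then ((λy. ((λp. p) y)) 1) else ((λy. 1) x)) + (8 + ((λu. ((λq. 0) 0)) 1))) | E={x↦2} | A=∅ | R=∅]
3. [C=(if0 (x * 2) then ((λy. ((λp. p) y)) 1) else ((λy. 1) x)) | E={x↦2} | A=∅ | R=[addR]]
4. [C=(x * 2) | E={x↦2} | A=∅ | R=[if0 :: addR]]
5. [C=x | E={x↦2} | A=∅ | R=[mulR :: if0 :: addR]]
6. [C=2 | E={x↦2} | A=∅ | R=[mulL(2) :: if0 :: addR]]
7. [C=((λy. 1) x) | E={x↦2} | A=∅ | R=[addR]]
8. [C=x | E={x↦2} | A=∅ | R=[app :: addR]]
9. [C=(λy. 1) | E={x↦2} | A=[2] | R=[addR]]
10. [C=1 | E={y↦2, x↦2} | A=∅ | R=[addR]]
11. [C=(8 + ((λu. ((λq. 0) 0)) 1)) | E={x↦2} | A=∅ | R=[addL(1)]]
12. [C=8 | E={x↦2} | A=∅ | R=[addR :: addL(1)]]
13. [C=((λu. ((λq. 0) 0)) 1) | E={x↦2} | A=∅ | R=[addL(8) :: addL(1)]]
14. [C=1 | E={x↦2} | A=∅ | R=[app :: addL(8) :: addL(1)]]
15. [C=(λu. ((λq. 0) 0)) | E={x↦2} | A=[1] | R=[addL(8) :: addL(1)]]
16. [C=((λq. 0) 0) | E={u↦1, x↦2} | A=∅ | R=[addL(8) :: addL(1)]]
17. [C=0 | E={u↦1, x↦2} | A=∅ | R=[app :: addL(8) :: addL(1)]]
18. [C=(λq. 0) | E={u↦1, x↦2} | A=[0] | R=[addL(8) :: addL(1)]]
19. [C=0 | E={q↦0, u↦1, x↦2} | A=∅ | R=[addL(8) :: addL(1)]]
→ final value 9

Answer: 9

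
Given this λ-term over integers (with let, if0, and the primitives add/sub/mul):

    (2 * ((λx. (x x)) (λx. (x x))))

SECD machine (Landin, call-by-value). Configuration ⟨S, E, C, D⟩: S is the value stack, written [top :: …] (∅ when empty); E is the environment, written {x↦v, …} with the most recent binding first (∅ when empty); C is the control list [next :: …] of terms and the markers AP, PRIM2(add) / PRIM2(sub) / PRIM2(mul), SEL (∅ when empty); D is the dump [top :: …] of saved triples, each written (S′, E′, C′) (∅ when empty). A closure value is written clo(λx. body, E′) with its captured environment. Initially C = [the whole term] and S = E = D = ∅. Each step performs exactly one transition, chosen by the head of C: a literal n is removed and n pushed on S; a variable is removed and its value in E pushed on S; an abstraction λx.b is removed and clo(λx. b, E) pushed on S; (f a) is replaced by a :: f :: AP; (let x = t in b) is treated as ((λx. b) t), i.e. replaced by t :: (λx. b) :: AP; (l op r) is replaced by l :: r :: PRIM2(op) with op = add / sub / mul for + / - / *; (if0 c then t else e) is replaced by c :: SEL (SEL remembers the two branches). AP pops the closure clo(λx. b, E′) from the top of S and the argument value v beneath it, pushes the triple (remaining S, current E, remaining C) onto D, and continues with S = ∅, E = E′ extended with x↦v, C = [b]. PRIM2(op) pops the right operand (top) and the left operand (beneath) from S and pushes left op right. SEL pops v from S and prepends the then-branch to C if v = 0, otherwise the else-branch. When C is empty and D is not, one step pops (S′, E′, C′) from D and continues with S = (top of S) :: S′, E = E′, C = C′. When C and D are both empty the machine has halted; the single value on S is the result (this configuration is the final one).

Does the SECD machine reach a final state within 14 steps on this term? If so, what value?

Answer: DIVERGES (no final state within 14 steps)

Execution trace:
0. ⟨S=∅; E=∅; C=[(2 * ((λx. (x x)) (λx. (x x))))]; D=∅⟩
1. ⟨S=∅; E=∅; C=[2 :: ((λx. (x x)) (λx. (x x))) :: PRIM2(mul)]; D=∅⟩
2. ⟨S=[2]; E=∅; C=[((λx. (x x)) (λx. (x x))) :: PRIM2(mul)]; D=∅⟩
3. ⟨S=[2]; E=∅; C=[(λx. (x x)) :: (λx. (x x)) :: AP :: PRIM2(mul)]; D=∅⟩
4. ⟨S=[clo(λx. (x x), ∅) :: 2]; E=∅; C=[(λx. (x x)) :: AP :: PRIM2(mul)]; D=∅⟩
5. ⟨S=[clo(λx. (x x), ∅) :: clo(λx. (x x), ∅) :: 2]; E=∅; C=[AP :: PRIM2(mul)]; D=∅⟩
6. ⟨S=∅; E={x↦clo(λx. (x x), ∅)}; C=[(x x)]; D=[([2], ∅, [PRIM2(mul)])]⟩
7. ⟨S=∅; E={x↦clo(λx. (x x), ∅)}; C=[x :: x :: AP]; D=[([2], ∅, [PRIM2(mul)])]⟩
8. ⟨S=[clo(λx. (x x), ∅)]; E={x↦clo(λx. (x x), ∅)}; C=[x :: AP]; D=[([2], ∅, [PRIM2(mul)])]⟩
9. ⟨S=[clo(λx. (x x), ∅) :: clo(λx. (x x), ∅)]; E={x↦clo(λx. (x x), ∅)}; C=[AP]; D=[([2], ∅, [PRIM2(mul)])]⟩
10. ⟨S=∅; E={x↦clo(λx. (x x), ∅)}; C=[(x x)]; D=[(∅, {x↦clo(λx. (x x), ∅)}, ∅) :: ([2], ∅, [PRIM2(mul)])]⟩
11. ⟨S=∅; E={x↦clo(λx. (x x), ∅)}; C=[x :: x :: AP]; D=[(∅, {x↦clo(λx. (x x), ∅)}, ∅) :: ([2], ∅, [PRIM2(mul)])]⟩
12. ⟨S=[clo(λx. (x x), ∅)]; E={x↦clo(λx. (x x), ∅)}; C=[x :: AP]; D=[(∅, {x↦clo(λx. (x x), ∅)}, ∅) :: ([2], ∅, [PRIM2(mul)])]⟩
13. ⟨S=[clo(λx. (x x), ∅) :: clo(λx. (x x), ∅)]; E={x↦clo(λx. (x x), ∅)}; C=[AP]; D=[(∅, {x↦clo(λx. (x x), ∅)}, ∅) :: ([2], ∅, [PRIM2(mul)])]⟩
14. ⟨S=∅; E={x↦clo(λx. (x x), ∅)}; C=[(x x)]; D=[(∅, {x↦clo(λx. (x x), ∅)}, ∅) :: (∅, {x↦clo(λx. (x x), ∅)}, ∅) :: ([2], ∅, [PRIM2(mul)])]⟩
→ 14 transitions taken and the configuration is still not final: no result within 14 steps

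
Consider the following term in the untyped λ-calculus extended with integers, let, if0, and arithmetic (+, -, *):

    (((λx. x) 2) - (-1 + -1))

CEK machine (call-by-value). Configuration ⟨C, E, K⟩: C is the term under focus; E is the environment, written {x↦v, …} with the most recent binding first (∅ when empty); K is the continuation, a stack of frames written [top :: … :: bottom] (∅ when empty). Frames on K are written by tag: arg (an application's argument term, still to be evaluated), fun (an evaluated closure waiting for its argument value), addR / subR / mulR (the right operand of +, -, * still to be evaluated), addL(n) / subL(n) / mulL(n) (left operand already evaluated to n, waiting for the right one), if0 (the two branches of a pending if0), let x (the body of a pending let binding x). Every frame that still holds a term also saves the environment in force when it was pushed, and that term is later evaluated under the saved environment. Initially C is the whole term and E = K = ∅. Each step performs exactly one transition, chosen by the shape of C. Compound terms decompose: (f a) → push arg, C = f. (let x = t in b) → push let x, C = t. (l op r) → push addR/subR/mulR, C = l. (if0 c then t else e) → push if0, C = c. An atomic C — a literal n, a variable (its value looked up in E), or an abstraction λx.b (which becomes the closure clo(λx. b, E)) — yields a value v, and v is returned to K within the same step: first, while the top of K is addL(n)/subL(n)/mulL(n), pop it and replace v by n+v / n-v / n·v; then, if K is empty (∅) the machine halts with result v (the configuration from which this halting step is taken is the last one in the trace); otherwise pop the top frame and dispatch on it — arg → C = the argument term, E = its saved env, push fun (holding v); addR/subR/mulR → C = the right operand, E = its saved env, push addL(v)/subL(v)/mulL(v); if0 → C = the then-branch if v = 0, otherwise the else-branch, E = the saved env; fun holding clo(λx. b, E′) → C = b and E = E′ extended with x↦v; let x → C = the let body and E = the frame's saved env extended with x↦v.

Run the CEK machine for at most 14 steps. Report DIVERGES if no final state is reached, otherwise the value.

Answer: 4

Derivation:
t=0: <C=(((λx. x) 2) - (-1 + -1)), E=∅, K=∅>
t=1: <C=((λx. x) 2), E=∅, K=[subR]>
t=2: <C=(λx. x), E=∅, K=[arg :: subR]>
t=3: <C=2, E=∅, K=[fun :: subR]>
t=4: <C=x, E={x↦2}, K=[subR]>
t=5: <C=(-1 + -1), E=∅, K=[subL(2)]>
t=6: <C=-1, E=∅, K=[addR :: subL(2)]>
t=7: <C=-1, E=∅, K=[addL(-1) :: subL(2)]>
→ final value 4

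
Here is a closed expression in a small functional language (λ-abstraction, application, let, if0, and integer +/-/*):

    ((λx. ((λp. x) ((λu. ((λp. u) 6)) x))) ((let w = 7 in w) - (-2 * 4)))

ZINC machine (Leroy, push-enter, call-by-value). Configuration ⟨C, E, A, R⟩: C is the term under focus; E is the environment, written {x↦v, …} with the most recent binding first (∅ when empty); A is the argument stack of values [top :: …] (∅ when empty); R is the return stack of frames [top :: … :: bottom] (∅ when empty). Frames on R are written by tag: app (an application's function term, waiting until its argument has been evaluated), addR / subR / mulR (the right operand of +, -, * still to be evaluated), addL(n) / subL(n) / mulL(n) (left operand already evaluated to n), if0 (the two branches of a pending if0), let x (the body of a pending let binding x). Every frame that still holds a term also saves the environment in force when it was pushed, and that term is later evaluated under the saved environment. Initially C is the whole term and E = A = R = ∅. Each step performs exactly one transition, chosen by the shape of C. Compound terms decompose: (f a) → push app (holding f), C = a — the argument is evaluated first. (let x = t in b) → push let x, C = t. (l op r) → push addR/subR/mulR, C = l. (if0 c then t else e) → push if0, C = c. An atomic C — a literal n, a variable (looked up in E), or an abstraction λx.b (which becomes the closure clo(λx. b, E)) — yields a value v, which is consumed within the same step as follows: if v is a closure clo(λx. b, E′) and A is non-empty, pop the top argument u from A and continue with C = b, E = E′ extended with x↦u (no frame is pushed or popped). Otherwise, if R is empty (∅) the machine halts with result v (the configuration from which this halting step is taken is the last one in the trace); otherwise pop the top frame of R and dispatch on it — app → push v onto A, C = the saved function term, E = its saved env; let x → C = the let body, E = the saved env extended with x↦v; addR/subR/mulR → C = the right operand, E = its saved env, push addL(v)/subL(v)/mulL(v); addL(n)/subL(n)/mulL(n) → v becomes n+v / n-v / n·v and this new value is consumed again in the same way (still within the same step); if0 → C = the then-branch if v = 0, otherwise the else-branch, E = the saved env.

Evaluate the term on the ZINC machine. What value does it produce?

Answer: 15

Derivation:
[0] [C=((λx. ((λp. x) ((λu. ((λp. u) 6)) x))) ((let w = 7 in w) - (-2 * 4))) | E=∅ | A=∅ | R=∅]
[1] [C=((let w = 7 in w) - (-2 * 4)) | E=∅ | A=∅ | R=[app]]
[2] [C=(let w = 7 in w) | E=∅ | A=∅ | R=[subR :: app]]
[3] [C=7 | E=∅ | A=∅ | R=[let w :: subR :: app]]
[4] [C=w | E={w↦7} | A=∅ | R=[subR :: app]]
[5] [C=(-2 * 4) | E=∅ | A=∅ | R=[subL(7) :: app]]
[6] [C=-2 | E=∅ | A=∅ | R=[mulR :: subL(7) :: app]]
[7] [C=4 | E=∅ | A=∅ | R=[mulL(-2) :: subL(7) :: app]]
[8] [C=(λx. ((λp. x) ((λu. ((λp. u) 6)) x))) | E=∅ | A=[15] | R=∅]
[9] [C=((λp. x) ((λu. ((λp. u) 6)) x)) | E={x↦15} | A=∅ | R=∅]
[10] [C=((λu. ((λp. u) 6)) x) | E={x↦15} | A=∅ | R=[app]]
[11] [C=x | E={x↦15} | A=∅ | R=[app :: app]]
[12] [C=(λu. ((λp. u) 6)) | E={x↦15} | A=[15] | R=[app]]
[13] [C=((λp. u) 6) | E={u↦15, x↦15} | A=∅ | R=[app]]
[14] [C=6 | E={u↦15, x↦15} | A=∅ | R=[app :: app]]
[15] [C=(λp. u) | E={u↦15, x↦15} | A=[6] | R=[app]]
[16] [C=u | E={p↦6, u↦15, x↦15} | A=∅ | R=[app]]
[17] [C=(λp. x) | E={x↦15} | A=[15] | R=∅]
[18] [C=x | E={p↦15, x↦15} | A=∅ | R=∅]
→ final value 15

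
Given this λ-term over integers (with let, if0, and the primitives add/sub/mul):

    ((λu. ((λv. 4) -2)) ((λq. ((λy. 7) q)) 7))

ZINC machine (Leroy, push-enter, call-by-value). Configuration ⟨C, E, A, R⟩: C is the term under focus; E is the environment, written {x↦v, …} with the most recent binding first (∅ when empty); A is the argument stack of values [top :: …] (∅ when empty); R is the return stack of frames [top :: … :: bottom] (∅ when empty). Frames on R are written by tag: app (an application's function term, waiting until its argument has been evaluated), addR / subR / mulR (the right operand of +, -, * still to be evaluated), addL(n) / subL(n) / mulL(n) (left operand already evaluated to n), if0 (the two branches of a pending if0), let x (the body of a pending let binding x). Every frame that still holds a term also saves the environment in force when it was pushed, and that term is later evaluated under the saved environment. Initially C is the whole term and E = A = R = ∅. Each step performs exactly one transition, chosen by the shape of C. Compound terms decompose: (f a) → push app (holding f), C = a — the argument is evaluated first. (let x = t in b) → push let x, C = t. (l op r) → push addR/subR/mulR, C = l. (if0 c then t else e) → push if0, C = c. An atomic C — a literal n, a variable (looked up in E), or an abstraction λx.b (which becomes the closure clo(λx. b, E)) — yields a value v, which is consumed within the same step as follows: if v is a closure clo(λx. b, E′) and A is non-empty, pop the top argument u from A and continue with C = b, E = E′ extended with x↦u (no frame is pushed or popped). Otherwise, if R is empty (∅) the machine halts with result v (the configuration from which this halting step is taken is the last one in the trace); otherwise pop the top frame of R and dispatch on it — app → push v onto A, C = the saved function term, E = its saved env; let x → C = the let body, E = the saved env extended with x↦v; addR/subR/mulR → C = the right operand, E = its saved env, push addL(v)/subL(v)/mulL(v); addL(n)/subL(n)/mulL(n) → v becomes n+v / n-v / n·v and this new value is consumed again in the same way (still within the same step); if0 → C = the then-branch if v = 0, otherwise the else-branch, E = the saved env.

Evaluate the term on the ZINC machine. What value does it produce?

t=0: [C=((λu. ((λv. 4) -2)) ((λq. ((λy. 7) q)) 7)) | E=∅ | A=∅ | R=∅]
t=1: [C=((λq. ((λy. 7) q)) 7) | E=∅ | A=∅ | R=[app]]
t=2: [C=7 | E=∅ | A=∅ | R=[app :: app]]
t=3: [C=(λq. ((λy. 7) q)) | E=∅ | A=[7] | R=[app]]
t=4: [C=((λy. 7) q) | E={q↦7} | A=∅ | R=[app]]
t=5: [C=q | E={q↦7} | A=∅ | R=[app :: app]]
t=6: [C=(λy. 7) | E={q↦7} | A=[7] | R=[app]]
t=7: [C=7 | E={y↦7, q↦7} | A=∅ | R=[app]]
t=8: [C=(λu. ((λv. 4) -2)) | E=∅ | A=[7] | R=∅]
t=9: [C=((λv. 4) -2) | E={u↦7} | A=∅ | R=∅]
t=10: [C=-2 | E={u↦7} | A=∅ | R=[app]]
t=11: [C=(λv. 4) | E={u↦7} | A=[-2] | R=∅]
t=12: [C=4 | E={v↦-2, u↦7} | A=∅ | R=∅]
→ final value 4

Answer: 4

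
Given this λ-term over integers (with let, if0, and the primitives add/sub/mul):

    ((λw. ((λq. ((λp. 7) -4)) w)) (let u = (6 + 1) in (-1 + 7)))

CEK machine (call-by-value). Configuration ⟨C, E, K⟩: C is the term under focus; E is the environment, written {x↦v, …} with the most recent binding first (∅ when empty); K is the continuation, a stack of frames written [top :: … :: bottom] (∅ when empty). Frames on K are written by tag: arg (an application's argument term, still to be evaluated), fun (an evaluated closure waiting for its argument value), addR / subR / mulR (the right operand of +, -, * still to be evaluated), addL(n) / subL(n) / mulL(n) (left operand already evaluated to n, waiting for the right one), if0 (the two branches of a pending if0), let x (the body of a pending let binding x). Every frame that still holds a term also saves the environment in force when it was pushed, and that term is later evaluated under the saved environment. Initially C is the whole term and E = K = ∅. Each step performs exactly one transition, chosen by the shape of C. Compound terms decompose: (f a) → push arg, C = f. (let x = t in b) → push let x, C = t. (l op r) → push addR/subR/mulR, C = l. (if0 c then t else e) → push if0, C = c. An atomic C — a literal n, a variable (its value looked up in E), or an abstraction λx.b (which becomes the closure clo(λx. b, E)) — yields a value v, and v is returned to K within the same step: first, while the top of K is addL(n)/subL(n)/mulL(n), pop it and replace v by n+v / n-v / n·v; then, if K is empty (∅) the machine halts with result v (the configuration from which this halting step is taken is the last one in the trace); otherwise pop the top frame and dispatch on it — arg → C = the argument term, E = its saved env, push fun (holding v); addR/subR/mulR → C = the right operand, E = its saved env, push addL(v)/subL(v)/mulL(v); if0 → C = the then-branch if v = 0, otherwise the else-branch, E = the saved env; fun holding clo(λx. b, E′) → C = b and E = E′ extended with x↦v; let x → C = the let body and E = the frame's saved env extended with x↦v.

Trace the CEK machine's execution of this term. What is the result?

Answer: 7

Execution trace:
step 0: [C=((λw. ((λq. ((λp. 7) -4)) w)) (let u = (6 + 1) in (-1 + 7))) | E=∅ | K=∅]
step 1: [C=(λw. ((λq. ((λp. 7) -4)) w)) | E=∅ | K=[arg]]
step 2: [C=(let u = (6 + 1) in (-1 + 7)) | E=∅ | K=[fun]]
step 3: [C=(6 + 1) | E=∅ | K=[let u :: fun]]
step 4: [C=6 | E=∅ | K=[addR :: let u :: fun]]
step 5: [C=1 | E=∅ | K=[addL(6) :: let u :: fun]]
step 6: [C=(-1 + 7) | E={u↦7} | K=[fun]]
step 7: [C=-1 | E={u↦7} | K=[addR :: fun]]
step 8: [C=7 | E={u↦7} | K=[addL(-1) :: fun]]
step 9: [C=((λq. ((λp. 7) -4)) w) | E={w↦6} | K=∅]
step 10: [C=(λq. ((λp. 7) -4)) | E={w↦6} | K=[arg]]
step 11: [C=w | E={w↦6} | K=[fun]]
step 12: [C=((λp. 7) -4) | E={q↦6, w↦6} | K=∅]
step 13: [C=(λp. 7) | E={q↦6, w↦6} | K=[arg]]
step 14: [C=-4 | E={q↦6, w↦6} | K=[fun]]
step 15: [C=7 | E={p↦-4, q↦6, w↦6} | K=∅]
→ final value 7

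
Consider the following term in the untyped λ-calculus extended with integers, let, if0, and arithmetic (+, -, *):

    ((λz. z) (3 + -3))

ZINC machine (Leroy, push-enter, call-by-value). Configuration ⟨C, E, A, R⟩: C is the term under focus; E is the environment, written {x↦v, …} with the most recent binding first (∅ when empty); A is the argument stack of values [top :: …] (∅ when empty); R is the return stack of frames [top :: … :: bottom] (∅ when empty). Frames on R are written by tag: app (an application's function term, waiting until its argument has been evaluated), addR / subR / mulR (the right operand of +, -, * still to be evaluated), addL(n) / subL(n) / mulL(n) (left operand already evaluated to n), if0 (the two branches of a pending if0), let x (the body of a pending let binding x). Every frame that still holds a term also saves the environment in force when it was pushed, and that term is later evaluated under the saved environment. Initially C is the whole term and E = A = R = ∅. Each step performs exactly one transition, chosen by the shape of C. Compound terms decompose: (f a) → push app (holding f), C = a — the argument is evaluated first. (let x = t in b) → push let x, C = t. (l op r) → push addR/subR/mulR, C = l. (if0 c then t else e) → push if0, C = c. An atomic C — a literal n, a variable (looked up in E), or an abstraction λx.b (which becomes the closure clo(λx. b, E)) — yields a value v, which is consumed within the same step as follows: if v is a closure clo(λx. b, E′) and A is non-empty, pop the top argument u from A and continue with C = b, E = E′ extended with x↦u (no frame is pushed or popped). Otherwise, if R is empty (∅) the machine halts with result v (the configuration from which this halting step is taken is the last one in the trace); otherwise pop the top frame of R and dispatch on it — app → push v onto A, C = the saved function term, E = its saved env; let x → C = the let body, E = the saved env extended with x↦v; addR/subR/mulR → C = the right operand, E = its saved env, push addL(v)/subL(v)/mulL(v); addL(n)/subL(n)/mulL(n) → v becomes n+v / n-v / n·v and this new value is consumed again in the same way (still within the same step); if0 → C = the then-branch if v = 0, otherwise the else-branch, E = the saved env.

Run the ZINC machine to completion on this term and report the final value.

Answer: 0

Execution trace:
[0] [C=((λz. z) (3 + -3)) | E=∅ | A=∅ | R=∅]
[1] [C=(3 + -3) | E=∅ | A=∅ | R=[app]]
[2] [C=3 | E=∅ | A=∅ | R=[addR :: app]]
[3] [C=-3 | E=∅ | A=∅ | R=[addL(3) :: app]]
[4] [C=(λz. z) | E=∅ | A=[0] | R=∅]
[5] [C=z | E={z↦0} | A=∅ | R=∅]
→ final value 0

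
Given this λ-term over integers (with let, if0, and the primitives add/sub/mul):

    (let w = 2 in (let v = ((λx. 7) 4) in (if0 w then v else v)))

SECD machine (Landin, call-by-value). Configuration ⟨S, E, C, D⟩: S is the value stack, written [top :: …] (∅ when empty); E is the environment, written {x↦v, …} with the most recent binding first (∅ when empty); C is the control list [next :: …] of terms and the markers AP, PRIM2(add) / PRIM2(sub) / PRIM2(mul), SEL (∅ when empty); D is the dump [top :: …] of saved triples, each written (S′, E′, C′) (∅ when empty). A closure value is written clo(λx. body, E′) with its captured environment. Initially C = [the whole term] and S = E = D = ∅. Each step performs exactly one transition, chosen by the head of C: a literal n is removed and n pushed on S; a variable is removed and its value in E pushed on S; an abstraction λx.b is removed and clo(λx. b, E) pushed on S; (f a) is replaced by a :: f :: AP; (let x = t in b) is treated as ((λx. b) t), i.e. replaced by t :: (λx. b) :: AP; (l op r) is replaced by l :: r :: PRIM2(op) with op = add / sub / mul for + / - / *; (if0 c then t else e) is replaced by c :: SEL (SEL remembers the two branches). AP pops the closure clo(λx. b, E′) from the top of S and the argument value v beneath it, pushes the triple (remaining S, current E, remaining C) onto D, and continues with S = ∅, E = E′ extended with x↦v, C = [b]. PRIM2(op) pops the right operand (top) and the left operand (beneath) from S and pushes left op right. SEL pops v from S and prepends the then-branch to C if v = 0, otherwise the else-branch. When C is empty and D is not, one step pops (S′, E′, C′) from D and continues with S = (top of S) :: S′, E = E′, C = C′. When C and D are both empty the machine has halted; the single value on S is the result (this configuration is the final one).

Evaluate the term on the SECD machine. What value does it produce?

Answer: 7

Execution trace:
0. <S=∅, E=∅, C=[(let w = 2 in (let v = ((λx. 7) 4) in (if0 w then v else v)))], D=∅>
1. <S=∅, E=∅, C=[2 :: (λw. (let v = ((λx. 7) 4) in (if0 w then v else v))) :: AP], D=∅>
2. <S=[2], E=∅, C=[(λw. (let v = ((λx. 7) 4) in (if0 w then v else v))) :: AP], D=∅>
3. <S=[clo(λw. (let v = ((λx. 7) 4) in (if0 w then v else v)), ∅) :: 2], E=∅, C=[AP], D=∅>
4. <S=∅, E={w↦2}, C=[(let v = ((λx. 7) 4) in (if0 w then v else v))], D=[(∅, ∅, ∅)]>
5. <S=∅, E={w↦2}, C=[((λx. 7) 4) :: (λv. (if0 w then v else v)) :: AP], D=[(∅, ∅, ∅)]>
6. <S=∅, E={w↦2}, C=[4 :: (λx. 7) :: AP :: (λv. (if0 w then v else v)) :: AP], D=[(∅, ∅, ∅)]>
7. <S=[4], E={w↦2}, C=[(λx. 7) :: AP :: (λv. (if0 w then v else v)) :: AP], D=[(∅, ∅, ∅)]>
8. <S=[clo(λx. 7, {w↦2}) :: 4], E={w↦2}, C=[AP :: (λv. (if0 w then v else v)) :: AP], D=[(∅, ∅, ∅)]>
9. <S=∅, E={x↦4, w↦2}, C=[7], D=[(∅, {w↦2}, [(λv. (if0 w then v else v)) :: AP]) :: (∅, ∅, ∅)]>
10. <S=[7], E={x↦4, w↦2}, C=∅, D=[(∅, {w↦2}, [(λv. (if0 w then v else v)) :: AP]) :: (∅, ∅, ∅)]>
11. <S=[7], E={w↦2}, C=[(λv. (if0 w then v else v)) :: AP], D=[(∅, ∅, ∅)]>
12. <S=[clo(λv. (if0 w then v else v), {w↦2}) :: 7], E={w↦2}, C=[AP], D=[(∅, ∅, ∅)]>
13. <S=∅, E={v↦7, w↦2}, C=[(if0 w then v else v)], D=[(∅, {w↦2}, ∅) :: (∅, ∅, ∅)]>
14. <S=∅, E={v↦7, w↦2}, C=[w :: SEL], D=[(∅, {w↦2}, ∅) :: (∅, ∅, ∅)]>
15. <S=[2], E={v↦7, w↦2}, C=[SEL], D=[(∅, {w↦2}, ∅) :: (∅, ∅, ∅)]>
16. <S=∅, E={v↦7, w↦2}, C=[v], D=[(∅, {w↦2}, ∅) :: (∅, ∅, ∅)]>
17. <S=[7], E={v↦7, w↦2}, C=∅, D=[(∅, {w↦2}, ∅) :: (∅, ∅, ∅)]>
18. <S=[7], E={w↦2}, C=∅, D=[(∅, ∅, ∅)]>
19. <S=[7], E=∅, C=∅, D=∅>
→ final value 7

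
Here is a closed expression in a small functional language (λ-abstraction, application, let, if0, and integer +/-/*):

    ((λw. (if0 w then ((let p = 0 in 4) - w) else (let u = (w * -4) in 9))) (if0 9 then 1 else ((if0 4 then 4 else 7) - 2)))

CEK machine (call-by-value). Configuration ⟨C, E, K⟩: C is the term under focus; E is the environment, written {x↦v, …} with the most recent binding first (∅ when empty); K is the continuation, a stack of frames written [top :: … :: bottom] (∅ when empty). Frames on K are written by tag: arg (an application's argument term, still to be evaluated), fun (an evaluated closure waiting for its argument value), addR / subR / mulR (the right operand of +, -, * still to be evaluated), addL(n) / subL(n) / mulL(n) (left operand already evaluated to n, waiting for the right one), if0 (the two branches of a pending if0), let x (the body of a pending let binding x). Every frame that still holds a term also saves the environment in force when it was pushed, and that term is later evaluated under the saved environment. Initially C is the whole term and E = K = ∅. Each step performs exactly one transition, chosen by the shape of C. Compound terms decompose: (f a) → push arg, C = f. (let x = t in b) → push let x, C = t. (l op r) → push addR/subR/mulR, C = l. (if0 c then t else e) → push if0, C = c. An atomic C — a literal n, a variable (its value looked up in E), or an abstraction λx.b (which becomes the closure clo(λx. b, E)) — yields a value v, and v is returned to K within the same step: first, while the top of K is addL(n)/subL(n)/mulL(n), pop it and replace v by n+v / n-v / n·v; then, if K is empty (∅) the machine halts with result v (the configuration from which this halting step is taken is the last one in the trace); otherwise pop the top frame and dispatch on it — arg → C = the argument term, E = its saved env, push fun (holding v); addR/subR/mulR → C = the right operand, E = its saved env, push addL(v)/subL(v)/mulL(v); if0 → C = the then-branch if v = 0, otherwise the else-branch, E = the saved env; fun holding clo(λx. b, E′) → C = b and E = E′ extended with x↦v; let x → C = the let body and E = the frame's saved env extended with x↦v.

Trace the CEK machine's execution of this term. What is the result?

Answer: 9

Execution trace:
t=0: ⟨C=((λw. (if0 w then ((let p = 0 in 4) - w) else (let u = (w * -4) in 9))) (if0 9 then 1 else ((if0 4 then 4 else 7) - 2))); E=∅; K=∅⟩
t=1: ⟨C=(λw. (if0 w then ((let p = 0 in 4) - w) else (let u = (w * -4) in 9))); E=∅; K=[arg]⟩
t=2: ⟨C=(if0 9 then 1 else ((if0 4 then 4 else 7) - 2)); E=∅; K=[fun]⟩
t=3: ⟨C=9; E=∅; K=[if0 :: fun]⟩
t=4: ⟨C=((if0 4 then 4 else 7) - 2); E=∅; K=[fun]⟩
t=5: ⟨C=(if0 4 then 4 else 7); E=∅; K=[subR :: fun]⟩
t=6: ⟨C=4; E=∅; K=[if0 :: subR :: fun]⟩
t=7: ⟨C=7; E=∅; K=[subR :: fun]⟩
t=8: ⟨C=2; E=∅; K=[subL(7) :: fun]⟩
t=9: ⟨C=(if0 w then ((let p = 0 in 4) - w) else (let u = (w * -4) in 9)); E={w↦5}; K=∅⟩
t=10: ⟨C=w; E={w↦5}; K=[if0]⟩
t=11: ⟨C=(let u = (w * -4) in 9); E={w↦5}; K=∅⟩
t=12: ⟨C=(w * -4); E={w↦5}; K=[let u]⟩
t=13: ⟨C=w; E={w↦5}; K=[mulR :: let u]⟩
t=14: ⟨C=-4; E={w↦5}; K=[mulL(5) :: let u]⟩
t=15: ⟨C=9; E={u↦-20, w↦5}; K=∅⟩
→ final value 9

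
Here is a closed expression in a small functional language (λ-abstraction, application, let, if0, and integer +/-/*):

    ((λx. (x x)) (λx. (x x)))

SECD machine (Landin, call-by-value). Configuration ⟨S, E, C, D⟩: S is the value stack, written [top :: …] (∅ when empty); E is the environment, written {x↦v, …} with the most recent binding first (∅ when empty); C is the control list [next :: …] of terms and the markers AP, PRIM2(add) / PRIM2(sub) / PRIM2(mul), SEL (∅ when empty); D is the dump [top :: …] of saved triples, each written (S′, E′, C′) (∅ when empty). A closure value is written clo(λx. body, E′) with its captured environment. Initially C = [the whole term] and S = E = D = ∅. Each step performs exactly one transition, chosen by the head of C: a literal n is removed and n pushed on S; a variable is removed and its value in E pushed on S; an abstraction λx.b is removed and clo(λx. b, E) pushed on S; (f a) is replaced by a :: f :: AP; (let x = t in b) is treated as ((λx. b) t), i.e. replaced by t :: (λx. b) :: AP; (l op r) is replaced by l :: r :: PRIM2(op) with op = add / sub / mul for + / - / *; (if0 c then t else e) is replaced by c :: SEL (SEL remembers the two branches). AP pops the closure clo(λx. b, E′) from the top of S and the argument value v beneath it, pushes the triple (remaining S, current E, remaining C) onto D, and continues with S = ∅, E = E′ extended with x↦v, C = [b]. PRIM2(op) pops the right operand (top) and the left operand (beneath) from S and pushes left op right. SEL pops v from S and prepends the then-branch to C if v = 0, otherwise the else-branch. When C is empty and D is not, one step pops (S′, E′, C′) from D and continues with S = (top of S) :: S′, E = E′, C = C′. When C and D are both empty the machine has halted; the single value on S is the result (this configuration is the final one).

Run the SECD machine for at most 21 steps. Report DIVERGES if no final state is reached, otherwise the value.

Answer: DIVERGES (no final state within 21 steps)

Derivation:
0. <S=∅, E=∅, C=[((λx. (x x)) (λx. (x x)))], D=∅>
1. <S=∅, E=∅, C=[(λx. (x x)) :: (λx. (x x)) :: AP], D=∅>
2. <S=[clo(λx. (x x), ∅)], E=∅, C=[(λx. (x x)) :: AP], D=∅>
3. <S=[clo(λx. (x x), ∅) :: clo(λx. (x x), ∅)], E=∅, C=[AP], D=∅>
4. <S=∅, E={x↦clo(λx. (x x), ∅)}, C=[(x x)], D=[(∅, ∅, ∅)]>
5. <S=∅, E={x↦clo(λx. (x x), ∅)}, C=[x :: x :: AP], D=[(∅, ∅, ∅)]>
6. <S=[clo(λx. (x x), ∅)], E={x↦clo(λx. (x x), ∅)}, C=[x :: AP], D=[(∅, ∅, ∅)]>
7. <S=[clo(λx. (x x), ∅) :: clo(λx. (x x), ∅)], E={x↦clo(λx. (x x), ∅)}, C=[AP], D=[(∅, ∅, ∅)]>
8. <S=∅, E={x↦clo(λx. (x x), ∅)}, C=[(x x)], D=[(∅, {x↦clo(λx. (x x), ∅)}, ∅) :: (∅, ∅, ∅)]>
9. <S=∅, E={x↦clo(λx. (x x), ∅)}, C=[x :: x :: AP], D=[(∅, {x↦clo(λx. (x x), ∅)}, ∅) :: (∅, ∅, ∅)]>
10. <S=[clo(λx. (x x), ∅)], E={x↦clo(λx. (x x), ∅)}, C=[x :: AP], D=[(∅, {x↦clo(λx. (x x), ∅)}, ∅) :: (∅, ∅, ∅)]>
11. <S=[clo(λx. (x x), ∅) :: clo(λx. (x x), ∅)], E={x↦clo(λx. (x x), ∅)}, C=[AP], D=[(∅, {x↦clo(λx. (x x), ∅)}, ∅) :: (∅, ∅, ∅)]>
12. <S=∅, E={x↦clo(λx. (x x), ∅)}, C=[(x x)], D=[(∅, {x↦clo(λx. (x x), ∅)}, ∅) :: (∅, {x↦clo(λx. (x x), ∅)}, ∅) :: (∅, ∅, ∅)]>
13. <S=∅, E={x↦clo(λx. (x x), ∅)}, C=[x :: x :: AP], D=[(∅, {x↦clo(λx. (x x), ∅)}, ∅) :: (∅, {x↦clo(λx. (x x), ∅)}, ∅) :: (∅, ∅, ∅)]>
14. <S=[clo(λx. (x x), ∅)], E={x↦clo(λx. (x x), ∅)}, C=[x :: AP], D=[(∅, {x↦clo(λx. (x x), ∅)}, ∅) :: (∅, {x↦clo(λx. (x x), ∅)}, ∅) :: (∅, ∅, ∅)]>
15. <S=[clo(λx. (x x), ∅) :: clo(λx. (x x), ∅)], E={x↦clo(λx. (x x), ∅)}, C=[AP], D=[(∅, {x↦clo(λx. (x x), ∅)}, ∅) :: (∅, {x↦clo(λx. (x x), ∅)}, ∅) :: (∅, ∅, ∅)]>
16. <S=∅, E={x↦clo(λx. (x x), ∅)}, C=[(x x)], D=[(∅, {x↦clo(λx. (x x), ∅)}, ∅) :: (∅, {x↦clo(λx. (x x), ∅)}, ∅) :: (∅, {x↦clo(λx. (x x), ∅)}, ∅) :: (∅, ∅, ∅)]>
17. <S=∅, E={x↦clo(λx. (x x), ∅)}, C=[x :: x :: AP], D=[(∅, {x↦clo(λx. (x x), ∅)}, ∅) :: (∅, {x↦clo(λx. (x x), ∅)}, ∅) :: (∅, {x↦clo(λx. (x x), ∅)}, ∅) :: (∅, ∅, ∅)]>
18. <S=[clo(λx. (x x), ∅)], E={x↦clo(λx. (x x), ∅)}, C=[x :: AP], D=[(∅, {x↦clo(λx. (x x), ∅)}, ∅) :: (∅, {x↦clo(λx. (x x), ∅)}, ∅) :: (∅, {x↦clo(λx. (x x), ∅)}, ∅) :: (∅, ∅, ∅)]>
19. <S=[clo(λx. (x x), ∅) :: clo(λx. (x x), ∅)], E={x↦clo(λx. (x x), ∅)}, C=[AP], D=[(∅, {x↦clo(λx. (x x), ∅)}, ∅) :: (∅, {x↦clo(λx. (x x), ∅)}, ∅) :: (∅, {x↦clo(λx. (x x), ∅)}, ∅) :: (∅, ∅, ∅)]>
20. <S=∅, E={x↦clo(λx. (x x), ∅)}, C=[(x x)], D=[(∅, {x↦clo(λx. (x x), ∅)}, ∅) :: (∅, {x↦clo(λx. (x x), ∅)}, ∅) :: (∅, {x↦clo(λx. (x x), ∅)}, ∅) :: (∅, {x↦clo(λx. (x x), ∅)}, ∅) :: (∅, ∅, ∅)]>
21. <S=∅, E={x↦clo(λx. (x x), ∅)}, C=[x :: x :: AP], D=[(∅, {x↦clo(λx. (x x), ∅)}, ∅) :: (∅, {x↦clo(λx. (x x), ∅)}, ∅) :: (∅, {x↦clo(λx. (x x), ∅)}, ∅) :: (∅, {x↦clo(λx. (x x), ∅)}, ∅) :: (∅, ∅, ∅)]>
→ 21 transitions taken and the configuration is still not final: no result within 21 steps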